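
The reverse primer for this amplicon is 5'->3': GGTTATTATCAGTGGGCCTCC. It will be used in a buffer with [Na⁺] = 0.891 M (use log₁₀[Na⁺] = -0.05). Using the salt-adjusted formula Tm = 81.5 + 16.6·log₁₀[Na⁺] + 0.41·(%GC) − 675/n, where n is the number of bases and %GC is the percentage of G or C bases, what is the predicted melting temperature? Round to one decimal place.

70.0°C

Length n = 21. G=6, A=3, C=5, T=7
G+C = 11, so %GC = 11/21 × 100 = 52.381%
Salt term: 16.6 × (-0.05) = -0.83
GC term: 0.41 × 52.381 = 21.476; length term: −675/21 = −32.143
Tm = 81.5 + (-0.83) + 21.476 − 32.143 = 70.003 → 70.0°C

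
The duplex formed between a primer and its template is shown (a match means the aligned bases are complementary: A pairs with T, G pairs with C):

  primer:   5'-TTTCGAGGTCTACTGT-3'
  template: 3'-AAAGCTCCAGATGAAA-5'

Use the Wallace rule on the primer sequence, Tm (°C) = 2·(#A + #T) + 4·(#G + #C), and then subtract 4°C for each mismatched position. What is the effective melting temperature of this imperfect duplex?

Primer base counts: A=2, T=7, G=4, C=3 → A+T=9, G+C=7
Perfect-match Tm = 2(9) + 4(7) = 18 + 28 = 46°C
Mismatches (positions where the bases are not complementary): 1 (at position 15)
Effective Tm = 46 − 1×4 = 46 − 4 = 42°C

42°C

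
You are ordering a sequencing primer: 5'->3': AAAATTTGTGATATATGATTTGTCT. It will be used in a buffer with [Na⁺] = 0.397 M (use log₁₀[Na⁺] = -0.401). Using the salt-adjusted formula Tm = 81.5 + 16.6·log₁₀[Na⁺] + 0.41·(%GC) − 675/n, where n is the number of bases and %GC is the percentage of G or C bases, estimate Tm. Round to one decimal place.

Length n = 25. T=12, C=1, G=4, A=8
G+C = 5, so %GC = 5/25 × 100 = 20%
Salt term: 16.6 × (-0.401) = -6.657
GC term: 0.41 × 20 = 8.2; length term: −675/25 = −27
Tm = 81.5 + (-6.657) + 8.2 − 27 = 56.043 → 56.0°C

56.0°C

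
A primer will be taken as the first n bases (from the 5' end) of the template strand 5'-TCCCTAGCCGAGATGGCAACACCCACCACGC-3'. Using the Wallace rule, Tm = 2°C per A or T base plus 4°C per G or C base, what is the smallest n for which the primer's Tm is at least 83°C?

First 25 bases: TCCCTAGCCGAGATGGCAACACCCA → Tm = 80°C (< 83°C)
First 26 bases: TCCCTAGCCGAGATGGCAACACCCAC → Tm = 84°C (≥ 83°C)
Since every base adds ≥2°C, Tm only increases with n, so the threshold is first crossed at n = 26.

n = 26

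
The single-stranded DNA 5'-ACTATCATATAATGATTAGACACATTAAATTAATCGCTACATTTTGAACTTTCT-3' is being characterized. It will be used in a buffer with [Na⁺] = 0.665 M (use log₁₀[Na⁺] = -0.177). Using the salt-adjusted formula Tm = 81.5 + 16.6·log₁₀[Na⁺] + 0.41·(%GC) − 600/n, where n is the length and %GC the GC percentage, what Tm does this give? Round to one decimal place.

77.3°C

Length n = 54. Counting bases: C=9, G=4, T=21, A=20
G+C = 13, so %GC = 13/54 × 100 = 24.074%
Salt term: 16.6 × (-0.177) = -2.938
GC term: 0.41 × 24.074 = 9.87; length term: −600/54 = −11.111
Tm = 81.5 + (-2.938) + 9.87 − 11.111 = 77.321 → 77.3°C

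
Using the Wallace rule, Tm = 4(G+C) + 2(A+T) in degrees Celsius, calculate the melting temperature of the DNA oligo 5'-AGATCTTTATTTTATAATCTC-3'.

50°C

Base counts: A=6, G=1, C=3, T=11
AT pairs contribute 17, GC pairs contribute 4.
Tm = 2×17 + 4×4 = 50°C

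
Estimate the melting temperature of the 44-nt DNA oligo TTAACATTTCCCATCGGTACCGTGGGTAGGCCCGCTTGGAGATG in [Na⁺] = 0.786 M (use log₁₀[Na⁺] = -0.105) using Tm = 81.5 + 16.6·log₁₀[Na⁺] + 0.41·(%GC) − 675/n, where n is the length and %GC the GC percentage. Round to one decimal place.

86.8°C

Length n = 44. Counting bases: C=11, T=12, G=13, A=8
G+C = 24, so %GC = 24/44 × 100 = 54.545%
Salt term: 16.6 × (-0.105) = -1.743
GC term: 0.41 × 54.545 = 22.363; length term: −675/44 = −15.341
Tm = 81.5 + (-1.743) + 22.363 − 15.341 = 86.779 → 86.8°C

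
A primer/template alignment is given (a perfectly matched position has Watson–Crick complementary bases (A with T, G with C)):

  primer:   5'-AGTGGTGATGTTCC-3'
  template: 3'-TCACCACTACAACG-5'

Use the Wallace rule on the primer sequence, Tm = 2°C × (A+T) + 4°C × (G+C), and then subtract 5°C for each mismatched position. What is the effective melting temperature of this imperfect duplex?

37°C

Primer base counts: A=2, T=5, G=5, C=2 → A+T=7, G+C=7
Perfect-match Tm = 2(7) + 4(7) = 14 + 28 = 42°C
Mismatches (positions where the bases are not complementary): 1 (at position 13)
Effective Tm = 42 − 1×5 = 42 − 5 = 37°C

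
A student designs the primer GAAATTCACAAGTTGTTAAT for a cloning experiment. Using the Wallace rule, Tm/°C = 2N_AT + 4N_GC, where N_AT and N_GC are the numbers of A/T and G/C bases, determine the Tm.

50°C

Scanning the sequence gives G=3, C=2, A=8, T=7.
So N_AT = 15 and N_GC = 5.
Tm = 2×15 + 4×5 = 50°C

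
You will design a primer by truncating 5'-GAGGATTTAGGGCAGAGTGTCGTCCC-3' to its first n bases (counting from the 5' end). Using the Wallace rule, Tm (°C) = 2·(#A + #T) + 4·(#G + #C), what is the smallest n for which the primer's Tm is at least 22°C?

n = 8

First 7 bases: GAGGATT → Tm = 20°C (< 22°C)
First 8 bases: GAGGATTT → Tm = 22°C (≥ 22°C)
Since every base adds ≥2°C, Tm only increases with n, so the threshold is first crossed at n = 8.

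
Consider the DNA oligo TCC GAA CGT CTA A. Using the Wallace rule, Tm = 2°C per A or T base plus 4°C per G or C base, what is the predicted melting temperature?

Base counts: A=4, G=2, T=3, C=4
AT pairs contribute 7, GC pairs contribute 6.
Tm = 2×7 + 4×6 = 38°C

38°C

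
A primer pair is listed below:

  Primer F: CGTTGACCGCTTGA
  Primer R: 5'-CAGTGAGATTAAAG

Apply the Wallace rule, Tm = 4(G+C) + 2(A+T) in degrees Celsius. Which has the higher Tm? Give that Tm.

Primer F, 44°C

Primer F: A+T=6, G+C=8 → Tm = 2(6)+4(8) = 44°C
Primer R: A+T=9, G+C=5 → Tm = 2(9)+4(5) = 38°C
44°C vs 38°C → primer F is higher.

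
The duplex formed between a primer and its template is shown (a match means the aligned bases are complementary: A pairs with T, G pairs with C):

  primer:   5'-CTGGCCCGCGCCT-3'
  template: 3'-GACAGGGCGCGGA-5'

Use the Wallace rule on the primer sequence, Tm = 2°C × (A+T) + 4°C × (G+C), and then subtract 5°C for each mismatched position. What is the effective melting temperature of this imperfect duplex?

Primer base counts: A=0, T=2, G=4, C=7 → A+T=2, G+C=11
Perfect-match Tm = 2(2) + 4(11) = 4 + 44 = 48°C
Mismatches (positions where the bases are not complementary): 1 (at position 4)
Effective Tm = 48 − 1×5 = 48 − 5 = 43°C

43°C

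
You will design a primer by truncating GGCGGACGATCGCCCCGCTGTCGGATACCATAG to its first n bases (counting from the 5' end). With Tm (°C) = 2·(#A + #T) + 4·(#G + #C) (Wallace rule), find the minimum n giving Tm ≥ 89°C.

n = 26

First 25 bases: GGCGGACGATCGCCCCGCTGTCGGA → Tm = 88°C (< 89°C)
First 26 bases: GGCGGACGATCGCCCCGCTGTCGGAT → Tm = 90°C (≥ 89°C)
Each additional base adds 2°C (A/T) or 4°C (G/C), so Tm is non-decreasing in n; n = 26 is the first length to reach 89°C.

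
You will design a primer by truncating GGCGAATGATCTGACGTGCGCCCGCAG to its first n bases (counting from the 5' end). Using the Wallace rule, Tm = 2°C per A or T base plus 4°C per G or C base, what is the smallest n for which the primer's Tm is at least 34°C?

First 10 bases: GGCGAATGAT → Tm = 30°C (< 34°C)
First 11 bases: GGCGAATGATC → Tm = 34°C (≥ 34°C)
Each additional base adds 2°C (A/T) or 4°C (G/C), so Tm is non-decreasing in n; n = 11 is the first length to reach 34°C.

n = 11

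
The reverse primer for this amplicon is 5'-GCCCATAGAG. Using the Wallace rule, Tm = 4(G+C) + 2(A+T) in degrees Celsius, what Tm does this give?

T=1, A=3, G=3, C=3
So N_AT = 4 and N_GC = 6.
Tm = 2×4 + 4×6 = 32°C

32°C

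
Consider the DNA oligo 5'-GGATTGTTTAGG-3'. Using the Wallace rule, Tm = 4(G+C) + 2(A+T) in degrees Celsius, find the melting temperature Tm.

34°C

Counting bases: T=5, C=0, G=5, A=2
AT pairs contribute 7, GC pairs contribute 5.
Tm = 4·5 + 2·7 = 20 + 14 = 34°C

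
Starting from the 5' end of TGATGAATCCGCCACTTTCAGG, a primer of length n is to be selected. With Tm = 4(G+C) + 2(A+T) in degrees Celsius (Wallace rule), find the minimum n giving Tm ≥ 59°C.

First 20 bases: TGATGAATCCGCCACTTTCA → Tm = 58°C (< 59°C)
First 21 bases: TGATGAATCCGCCACTTTCAG → Tm = 62°C (≥ 59°C)
Since every base adds ≥2°C, Tm only increases with n, so the threshold is first crossed at n = 21.

n = 21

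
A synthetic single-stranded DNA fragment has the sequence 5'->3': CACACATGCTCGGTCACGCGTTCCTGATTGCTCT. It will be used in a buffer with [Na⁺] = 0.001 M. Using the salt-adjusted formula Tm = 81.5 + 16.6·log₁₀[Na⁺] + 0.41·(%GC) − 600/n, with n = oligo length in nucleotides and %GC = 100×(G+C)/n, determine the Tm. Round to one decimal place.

Length n = 34. Base counts: G=7, A=5, C=12, T=10
G+C = 19, so %GC = 19/34 × 100 = 55.882%
Salt term: 16.6 × (-3) = -49.8
GC term: 0.41 × 55.882 = 22.912; length term: −600/34 = −17.647
Tm = 81.5 + (-49.8) + 22.912 − 17.647 = 36.965 → 37.0°C

37.0°C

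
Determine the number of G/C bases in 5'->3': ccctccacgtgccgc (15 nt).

12

Base counts: G=3, C=9, T=2, A=1
Total G or C: 3 + 9 = 12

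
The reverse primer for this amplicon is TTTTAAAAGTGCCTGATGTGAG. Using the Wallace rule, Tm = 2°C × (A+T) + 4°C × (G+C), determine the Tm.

T=8, A=6, C=2, G=6
AT pairs contribute 14, GC pairs contribute 8.
Tm = 2(14) + 4(8) = 28 + 32 = 60°C

60°C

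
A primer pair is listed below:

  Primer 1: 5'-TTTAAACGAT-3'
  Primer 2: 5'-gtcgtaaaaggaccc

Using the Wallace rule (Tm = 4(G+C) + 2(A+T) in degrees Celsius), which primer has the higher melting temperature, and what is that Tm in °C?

Primer 2, 46°C

Primer 1: A+T=8, G+C=2 → Tm = 2(8)+4(2) = 24°C
Primer 2: A+T=7, G+C=8 → Tm = 2(7)+4(8) = 46°C
24°C vs 46°C → primer 2 is higher.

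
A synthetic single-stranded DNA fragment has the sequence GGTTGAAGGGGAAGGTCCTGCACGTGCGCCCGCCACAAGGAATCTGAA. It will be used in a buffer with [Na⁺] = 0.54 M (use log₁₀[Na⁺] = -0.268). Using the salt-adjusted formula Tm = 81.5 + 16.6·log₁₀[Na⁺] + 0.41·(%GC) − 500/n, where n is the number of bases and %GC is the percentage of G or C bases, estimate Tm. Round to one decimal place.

91.4°C

Length n = 48. T=7, G=17, C=12, A=12
G+C = 29, so %GC = 29/48 × 100 = 60.417%
Salt term: 16.6 × (-0.268) = -4.449
GC term: 0.41 × 60.417 = 24.771; length term: −500/48 = −10.417
Tm = 81.5 + (-4.449) + 24.771 − 10.417 = 91.405 → 91.4°C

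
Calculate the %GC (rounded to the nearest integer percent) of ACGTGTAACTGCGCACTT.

Counting bases: T=5, A=4, G=4, C=5
G+C = 4 + 5 = 9 out of 18 bases
%GC = 9/18 × 100 = 50% ≈ 50%

50%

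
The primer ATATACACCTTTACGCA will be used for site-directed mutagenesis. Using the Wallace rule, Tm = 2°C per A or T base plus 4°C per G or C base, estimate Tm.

46°C

A=6, T=5, G=1, C=5
So N_AT = 11 and N_GC = 6.
Tm = 4·6 + 2·11 = 24 + 22 = 46°C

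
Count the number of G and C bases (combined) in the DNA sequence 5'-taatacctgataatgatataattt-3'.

Counting bases: A=10, G=2, C=2, T=10
G+C = 2 + 2 = 4

4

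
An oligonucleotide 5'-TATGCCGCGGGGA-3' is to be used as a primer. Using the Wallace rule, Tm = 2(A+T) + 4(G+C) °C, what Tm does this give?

44°C

Scanning the sequence gives A=2, C=3, G=6, T=2.
So N_AT = 4 and N_GC = 9.
Tm = 2×4 + 4×9 = 44°C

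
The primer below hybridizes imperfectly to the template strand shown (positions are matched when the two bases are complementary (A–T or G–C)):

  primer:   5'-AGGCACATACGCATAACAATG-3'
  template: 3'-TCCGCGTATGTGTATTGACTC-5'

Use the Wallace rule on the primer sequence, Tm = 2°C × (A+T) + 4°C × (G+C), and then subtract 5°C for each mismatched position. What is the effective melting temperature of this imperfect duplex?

Primer base counts: A=9, T=3, G=4, C=5 → A+T=12, G+C=9
Perfect-match Tm = 2(12) + 4(9) = 24 + 36 = 60°C
Mismatches (positions where the bases are not complementary): 5 (at positions 5, 11, 18, 19, 20)
Effective Tm = 60 − 5×5 = 60 − 25 = 35°C

35°C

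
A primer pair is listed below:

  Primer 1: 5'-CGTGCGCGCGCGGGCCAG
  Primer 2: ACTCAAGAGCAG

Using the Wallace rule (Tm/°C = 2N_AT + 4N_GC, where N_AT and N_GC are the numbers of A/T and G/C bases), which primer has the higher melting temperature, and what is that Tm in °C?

Primer 1, 68°C

Primer 1: A+T=2, G+C=16 → Tm = 2(2)+4(16) = 68°C
Primer 2: A+T=6, G+C=6 → Tm = 2(6)+4(6) = 36°C
68°C vs 36°C → primer 1 is higher.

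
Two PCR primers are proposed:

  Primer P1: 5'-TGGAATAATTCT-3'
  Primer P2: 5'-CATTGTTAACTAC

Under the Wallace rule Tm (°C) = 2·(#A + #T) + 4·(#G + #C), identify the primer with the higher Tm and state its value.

Primer P2, 34°C

Primer P1: A+T=9, G+C=3 → Tm = 2(9)+4(3) = 30°C
Primer P2: A+T=9, G+C=4 → Tm = 2(9)+4(4) = 34°C
30°C vs 34°C → primer P2 is higher.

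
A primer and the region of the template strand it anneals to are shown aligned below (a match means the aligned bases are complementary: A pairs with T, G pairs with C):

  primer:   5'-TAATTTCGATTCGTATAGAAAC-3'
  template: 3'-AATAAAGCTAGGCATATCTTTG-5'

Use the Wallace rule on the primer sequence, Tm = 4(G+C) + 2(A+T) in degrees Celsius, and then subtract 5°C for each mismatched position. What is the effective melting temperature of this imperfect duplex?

46°C

Primer base counts: A=8, T=8, G=3, C=3 → A+T=16, G+C=6
Perfect-match Tm = 2(16) + 4(6) = 32 + 24 = 56°C
Mismatches (positions where the bases are not complementary): 2 (at positions 2, 11)
Effective Tm = 56 − 2×5 = 56 − 10 = 46°C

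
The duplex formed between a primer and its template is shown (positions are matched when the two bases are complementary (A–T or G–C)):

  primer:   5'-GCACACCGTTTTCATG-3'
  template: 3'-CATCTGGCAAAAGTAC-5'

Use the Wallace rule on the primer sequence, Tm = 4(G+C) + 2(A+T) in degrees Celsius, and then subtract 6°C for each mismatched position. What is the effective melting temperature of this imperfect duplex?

36°C

Primer base counts: A=3, T=5, G=3, C=5 → A+T=8, G+C=8
Perfect-match Tm = 2(8) + 4(8) = 16 + 32 = 48°C
Mismatches (positions where the bases are not complementary): 2 (at positions 2, 4)
Effective Tm = 48 − 2×6 = 48 − 12 = 36°C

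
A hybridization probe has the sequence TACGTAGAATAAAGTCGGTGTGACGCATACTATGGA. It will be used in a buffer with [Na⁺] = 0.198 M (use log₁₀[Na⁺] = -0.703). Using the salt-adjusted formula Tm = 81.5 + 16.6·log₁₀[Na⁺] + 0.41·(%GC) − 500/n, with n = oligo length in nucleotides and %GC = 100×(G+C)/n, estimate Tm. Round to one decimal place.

Length n = 36. G=10, C=5, A=12, T=9
G+C = 15, so %GC = 15/36 × 100 = 41.667%
Salt term: 16.6 × (-0.703) = -11.67
GC term: 0.41 × 41.667 = 17.083; length term: −500/36 = −13.889
Tm = 81.5 + (-11.67) + 17.083 − 13.889 = 73.024 → 73.0°C

73.0°C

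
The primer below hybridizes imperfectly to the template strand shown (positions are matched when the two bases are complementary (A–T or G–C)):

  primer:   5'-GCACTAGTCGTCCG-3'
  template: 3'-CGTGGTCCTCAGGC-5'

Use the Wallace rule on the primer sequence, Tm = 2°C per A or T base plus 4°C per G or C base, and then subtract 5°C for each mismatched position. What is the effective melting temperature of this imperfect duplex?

Primer base counts: A=2, T=3, G=4, C=5 → A+T=5, G+C=9
Perfect-match Tm = 2(5) + 4(9) = 10 + 36 = 46°C
Mismatches (positions where the bases are not complementary): 3 (at positions 5, 8, 9)
Effective Tm = 46 − 3×5 = 46 − 15 = 31°C

31°C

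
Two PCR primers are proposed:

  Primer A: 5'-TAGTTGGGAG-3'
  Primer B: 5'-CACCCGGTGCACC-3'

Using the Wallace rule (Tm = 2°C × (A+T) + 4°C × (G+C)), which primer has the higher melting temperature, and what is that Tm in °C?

Primer A: A+T=5, G+C=5 → Tm = 2(5)+4(5) = 30°C
Primer B: A+T=3, G+C=10 → Tm = 2(3)+4(10) = 46°C
30°C vs 46°C → primer B is higher.

Primer B, 46°C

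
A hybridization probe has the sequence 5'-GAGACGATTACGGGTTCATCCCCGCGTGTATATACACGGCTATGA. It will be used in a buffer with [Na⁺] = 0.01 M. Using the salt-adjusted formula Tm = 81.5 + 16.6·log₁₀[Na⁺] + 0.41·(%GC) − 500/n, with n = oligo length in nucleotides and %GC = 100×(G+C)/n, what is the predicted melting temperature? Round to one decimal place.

58.1°C

Length n = 45. Scanning the sequence gives T=11, G=12, A=11, C=11.
G+C = 23, so %GC = 23/45 × 100 = 51.111%
Salt term: 16.6 × (-2) = -33.2
GC term: 0.41 × 51.111 = 20.956; length term: −500/45 = −11.111
Tm = 81.5 + (-33.2) + 20.956 − 11.111 = 58.145 → 58.1°C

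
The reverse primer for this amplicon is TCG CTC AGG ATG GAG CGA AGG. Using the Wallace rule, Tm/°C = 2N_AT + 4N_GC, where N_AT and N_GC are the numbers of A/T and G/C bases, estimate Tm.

68°C

Counting bases: T=3, C=4, G=9, A=5
AT pairs contribute 8, GC pairs contribute 13.
Tm = 2(8) + 4(13) = 16 + 52 = 68°C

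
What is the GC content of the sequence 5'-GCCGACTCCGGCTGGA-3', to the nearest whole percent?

75%

Counting bases: C=6, G=6, T=2, A=2
G+C = 6 + 6 = 12 out of 16 bases
%GC = 12/16 × 100 = 75% ≈ 75%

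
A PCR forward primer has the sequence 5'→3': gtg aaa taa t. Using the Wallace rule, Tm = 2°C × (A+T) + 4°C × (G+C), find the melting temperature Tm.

24°C

Counting bases: T=3, A=5, G=2, C=0
A+T = 8, G+C = 2
Tm = 4·2 + 2·8 = 8 + 16 = 24°C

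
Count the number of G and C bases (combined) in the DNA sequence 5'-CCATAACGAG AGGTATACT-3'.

Counting bases: T=4, G=4, A=7, C=4
Total G or C: 4 + 4 = 8

8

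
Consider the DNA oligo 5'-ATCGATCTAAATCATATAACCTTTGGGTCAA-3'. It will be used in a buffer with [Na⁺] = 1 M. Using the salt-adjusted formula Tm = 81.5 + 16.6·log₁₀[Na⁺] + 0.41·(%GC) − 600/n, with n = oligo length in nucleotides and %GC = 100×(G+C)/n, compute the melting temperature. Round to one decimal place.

75.4°C

Length n = 31. Scanning the sequence gives A=11, T=10, G=4, C=6.
G+C = 10, so %GC = 10/31 × 100 = 32.258%
Salt term: 16.6 × (0) = 0
GC term: 0.41 × 32.258 = 13.226; length term: −600/31 = −19.355
Tm = 81.5 + (0) + 13.226 − 19.355 = 75.371 → 75.4°C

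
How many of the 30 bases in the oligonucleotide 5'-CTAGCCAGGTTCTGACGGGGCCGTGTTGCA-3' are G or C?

Scanning the sequence gives C=8, T=7, A=4, G=11.
G+C = 11 + 8 = 19

19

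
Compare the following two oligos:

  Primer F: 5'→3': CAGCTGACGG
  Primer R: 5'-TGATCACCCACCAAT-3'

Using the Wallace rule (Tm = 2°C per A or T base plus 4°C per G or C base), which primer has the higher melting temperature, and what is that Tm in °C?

Primer R, 44°C

Primer F: A+T=3, G+C=7 → Tm = 2(3)+4(7) = 34°C
Primer R: A+T=8, G+C=7 → Tm = 2(8)+4(7) = 44°C
34°C vs 44°C → primer R is higher.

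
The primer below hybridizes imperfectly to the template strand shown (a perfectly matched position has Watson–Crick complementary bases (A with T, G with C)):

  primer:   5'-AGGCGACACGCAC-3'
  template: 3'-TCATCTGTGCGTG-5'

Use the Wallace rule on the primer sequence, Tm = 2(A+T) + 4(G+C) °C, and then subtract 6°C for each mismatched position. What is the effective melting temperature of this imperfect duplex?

32°C

Primer base counts: A=4, T=0, G=4, C=5 → A+T=4, G+C=9
Perfect-match Tm = 2(4) + 4(9) = 8 + 36 = 44°C
Mismatches (positions where the bases are not complementary): 2 (at positions 3, 4)
Effective Tm = 44 − 2×6 = 44 − 12 = 32°C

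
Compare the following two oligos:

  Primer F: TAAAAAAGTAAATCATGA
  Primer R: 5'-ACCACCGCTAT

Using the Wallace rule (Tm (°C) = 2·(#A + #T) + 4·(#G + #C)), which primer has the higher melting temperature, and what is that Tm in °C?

Primer F: A+T=15, G+C=3 → Tm = 2(15)+4(3) = 42°C
Primer R: A+T=5, G+C=6 → Tm = 2(5)+4(6) = 34°C
42°C vs 34°C → primer F is higher.

Primer F, 42°C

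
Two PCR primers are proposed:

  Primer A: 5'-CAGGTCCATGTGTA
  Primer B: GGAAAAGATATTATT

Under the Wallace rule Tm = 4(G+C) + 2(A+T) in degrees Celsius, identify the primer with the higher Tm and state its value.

Primer A, 42°C

Primer A: A+T=7, G+C=7 → Tm = 2(7)+4(7) = 42°C
Primer B: A+T=12, G+C=3 → Tm = 2(12)+4(3) = 36°C
42°C vs 36°C → primer A is higher.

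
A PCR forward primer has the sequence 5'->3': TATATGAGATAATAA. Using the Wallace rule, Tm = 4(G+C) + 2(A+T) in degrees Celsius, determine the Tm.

Counting bases: G=2, T=5, A=8, C=0
A+T = 13, G+C = 2
Tm = 4·2 + 2·13 = 8 + 26 = 34°C

34°C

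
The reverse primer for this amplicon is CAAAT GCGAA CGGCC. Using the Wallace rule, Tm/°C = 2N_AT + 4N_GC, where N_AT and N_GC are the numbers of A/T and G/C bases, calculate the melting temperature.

G=4, C=5, T=1, A=5
AT pairs contribute 6, GC pairs contribute 9.
Tm = 2×6 + 4×9 = 48°C

48°C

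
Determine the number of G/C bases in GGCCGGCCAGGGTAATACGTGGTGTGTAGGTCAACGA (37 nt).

22

Scanning the sequence gives A=8, C=7, G=15, T=7.
Total G or C: 15 + 7 = 22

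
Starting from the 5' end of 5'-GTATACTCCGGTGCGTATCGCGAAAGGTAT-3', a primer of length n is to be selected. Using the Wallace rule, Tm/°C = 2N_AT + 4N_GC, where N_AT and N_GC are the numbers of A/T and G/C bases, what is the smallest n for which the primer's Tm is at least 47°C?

First 14 bases: GTATACTCCGGTGC → Tm = 44°C (< 47°C)
First 15 bases: GTATACTCCGGTGCG → Tm = 48°C (≥ 47°C)
Since every base adds ≥2°C, Tm only increases with n, so the threshold is first crossed at n = 15.

n = 15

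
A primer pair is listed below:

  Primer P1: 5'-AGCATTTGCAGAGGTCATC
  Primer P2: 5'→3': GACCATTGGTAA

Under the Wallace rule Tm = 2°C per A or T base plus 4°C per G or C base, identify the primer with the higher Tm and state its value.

Primer P1, 56°C

Primer P1: A+T=10, G+C=9 → Tm = 2(10)+4(9) = 56°C
Primer P2: A+T=7, G+C=5 → Tm = 2(7)+4(5) = 34°C
56°C vs 34°C → primer P1 is higher.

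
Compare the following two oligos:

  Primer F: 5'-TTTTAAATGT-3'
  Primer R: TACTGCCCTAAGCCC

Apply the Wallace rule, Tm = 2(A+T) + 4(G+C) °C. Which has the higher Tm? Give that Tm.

Primer R, 48°C

Primer F: A+T=9, G+C=1 → Tm = 2(9)+4(1) = 22°C
Primer R: A+T=6, G+C=9 → Tm = 2(6)+4(9) = 48°C
22°C vs 48°C → primer R is higher.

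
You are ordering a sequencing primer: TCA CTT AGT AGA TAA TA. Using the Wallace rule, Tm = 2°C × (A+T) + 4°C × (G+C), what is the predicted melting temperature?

Base counts: C=2, G=2, T=6, A=7
So N_AT = 13 and N_GC = 4.
Tm = 2(13) + 4(4) = 26 + 16 = 42°C

42°C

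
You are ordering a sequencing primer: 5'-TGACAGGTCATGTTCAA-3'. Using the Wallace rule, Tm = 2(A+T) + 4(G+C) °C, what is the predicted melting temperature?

Counting bases: A=5, G=4, T=5, C=3
A+T = 10, G+C = 7
Tm = 2×10 + 4×7 = 48°C

48°C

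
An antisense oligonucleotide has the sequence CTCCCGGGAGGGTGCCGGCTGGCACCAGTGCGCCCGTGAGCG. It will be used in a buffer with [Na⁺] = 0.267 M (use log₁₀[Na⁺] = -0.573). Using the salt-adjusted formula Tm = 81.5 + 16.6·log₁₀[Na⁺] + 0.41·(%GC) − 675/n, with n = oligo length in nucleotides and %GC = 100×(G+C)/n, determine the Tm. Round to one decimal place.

Length n = 42. T=5, C=15, A=4, G=18
G+C = 33, so %GC = 33/42 × 100 = 78.571%
Salt term: 16.6 × (-0.573) = -9.512
GC term: 0.41 × 78.571 = 32.214; length term: −675/42 = −16.071
Tm = 81.5 + (-9.512) + 32.214 − 16.071 = 88.131 → 88.1°C

88.1°C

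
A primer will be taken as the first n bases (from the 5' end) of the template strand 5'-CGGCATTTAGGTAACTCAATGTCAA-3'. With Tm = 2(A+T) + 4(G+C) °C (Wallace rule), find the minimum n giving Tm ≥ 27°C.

First 9 bases: CGGCATTTA → Tm = 26°C (< 27°C)
First 10 bases: CGGCATTTAG → Tm = 30°C (≥ 27°C)
Since every base adds ≥2°C, Tm only increases with n, so the threshold is first crossed at n = 10.

n = 10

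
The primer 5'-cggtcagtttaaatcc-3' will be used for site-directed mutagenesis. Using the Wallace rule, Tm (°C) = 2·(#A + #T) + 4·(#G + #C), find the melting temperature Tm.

46°C

Scanning the sequence gives G=3, C=4, T=5, A=4.
AT pairs contribute 9, GC pairs contribute 7.
Tm = 2×9 + 4×7 = 46°C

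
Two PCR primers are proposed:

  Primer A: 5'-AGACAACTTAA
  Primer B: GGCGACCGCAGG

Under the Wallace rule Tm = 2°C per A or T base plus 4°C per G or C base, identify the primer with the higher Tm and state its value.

Primer B, 44°C

Primer A: A+T=8, G+C=3 → Tm = 2(8)+4(3) = 28°C
Primer B: A+T=2, G+C=10 → Tm = 2(2)+4(10) = 44°C
28°C vs 44°C → primer B is higher.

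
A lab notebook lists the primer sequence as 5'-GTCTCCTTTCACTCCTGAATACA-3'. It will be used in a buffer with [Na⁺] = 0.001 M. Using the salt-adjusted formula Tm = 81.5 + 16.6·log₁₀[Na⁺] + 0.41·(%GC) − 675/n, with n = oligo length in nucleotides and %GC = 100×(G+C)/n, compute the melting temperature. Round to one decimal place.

20.2°C

Length n = 23. C=8, T=8, A=5, G=2
G+C = 10, so %GC = 10/23 × 100 = 43.478%
Salt term: 16.6 × (-3) = -49.8
GC term: 0.41 × 43.478 = 17.826; length term: −675/23 = −29.348
Tm = 81.5 + (-49.8) + 17.826 − 29.348 = 20.178 → 20.2°C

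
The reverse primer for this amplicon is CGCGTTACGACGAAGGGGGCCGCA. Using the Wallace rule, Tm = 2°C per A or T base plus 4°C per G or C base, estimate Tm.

A=5, G=10, T=2, C=7
A+T = 7, G+C = 17
Tm = 4·17 + 2·7 = 68 + 14 = 82°C

82°C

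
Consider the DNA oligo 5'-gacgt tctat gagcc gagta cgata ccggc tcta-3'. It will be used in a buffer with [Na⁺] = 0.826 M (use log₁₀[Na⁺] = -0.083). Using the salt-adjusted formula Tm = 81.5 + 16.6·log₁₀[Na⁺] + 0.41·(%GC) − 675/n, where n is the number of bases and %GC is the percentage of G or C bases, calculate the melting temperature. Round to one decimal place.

82.0°C

Length n = 34. G=9, T=8, C=9, A=8
G+C = 18, so %GC = 18/34 × 100 = 52.941%
Salt term: 16.6 × (-0.083) = -1.378
GC term: 0.41 × 52.941 = 21.706; length term: −675/34 = −19.853
Tm = 81.5 + (-1.378) + 21.706 − 19.853 = 81.975 → 82.0°C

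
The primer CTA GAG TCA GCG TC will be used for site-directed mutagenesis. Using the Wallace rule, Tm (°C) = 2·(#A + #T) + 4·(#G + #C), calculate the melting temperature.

T=3, C=4, G=4, A=3
A+T = 6, G+C = 8
Tm = 4·8 + 2·6 = 32 + 12 = 44°C

44°C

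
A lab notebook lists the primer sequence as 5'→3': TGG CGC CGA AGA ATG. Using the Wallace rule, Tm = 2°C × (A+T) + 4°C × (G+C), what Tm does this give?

48°C

Scanning the sequence gives A=4, C=3, T=2, G=6.
AT pairs contribute 6, GC pairs contribute 9.
Tm = 4·9 + 2·6 = 36 + 12 = 48°C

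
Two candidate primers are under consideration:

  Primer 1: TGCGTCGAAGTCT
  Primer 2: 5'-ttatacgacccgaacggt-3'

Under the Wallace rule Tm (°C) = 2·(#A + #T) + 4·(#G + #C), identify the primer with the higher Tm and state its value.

Primer 2, 54°C

Primer 1: A+T=6, G+C=7 → Tm = 2(6)+4(7) = 40°C
Primer 2: A+T=9, G+C=9 → Tm = 2(9)+4(9) = 54°C
40°C vs 54°C → primer 2 is higher.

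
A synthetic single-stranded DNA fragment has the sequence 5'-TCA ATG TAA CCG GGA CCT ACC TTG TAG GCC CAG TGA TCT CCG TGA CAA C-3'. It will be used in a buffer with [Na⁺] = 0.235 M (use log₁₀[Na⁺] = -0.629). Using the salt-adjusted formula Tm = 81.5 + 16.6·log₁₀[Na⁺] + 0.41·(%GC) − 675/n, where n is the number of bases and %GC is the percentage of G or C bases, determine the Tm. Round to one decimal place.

79.0°C

Length n = 49. Counting bases: A=12, C=15, T=11, G=11
G+C = 26, so %GC = 26/49 × 100 = 53.061%
Salt term: 16.6 × (-0.629) = -10.441
GC term: 0.41 × 53.061 = 21.755; length term: −675/49 = −13.776
Tm = 81.5 + (-10.441) + 21.755 − 13.776 = 79.038 → 79.0°C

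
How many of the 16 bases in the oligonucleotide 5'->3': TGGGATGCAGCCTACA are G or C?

9

Counting bases: C=4, A=4, G=5, T=3
Total G or C: 5 + 4 = 9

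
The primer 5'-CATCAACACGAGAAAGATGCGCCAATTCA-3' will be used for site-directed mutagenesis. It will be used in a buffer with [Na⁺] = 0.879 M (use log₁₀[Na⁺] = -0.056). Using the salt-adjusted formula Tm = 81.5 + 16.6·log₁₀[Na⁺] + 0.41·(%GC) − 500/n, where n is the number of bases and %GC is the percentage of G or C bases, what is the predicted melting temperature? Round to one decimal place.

Length n = 29. G=5, A=12, C=8, T=4
G+C = 13, so %GC = 13/29 × 100 = 44.828%
Salt term: 16.6 × (-0.056) = -0.93
GC term: 0.41 × 44.828 = 18.379; length term: −500/29 = −17.241
Tm = 81.5 + (-0.93) + 18.379 − 17.241 = 81.708 → 81.7°C

81.7°C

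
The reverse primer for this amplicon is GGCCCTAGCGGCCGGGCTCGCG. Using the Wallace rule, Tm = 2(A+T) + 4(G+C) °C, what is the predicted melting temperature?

Counting bases: C=9, T=2, A=1, G=10
A+T = 3, G+C = 19
Tm = 2×3 + 4×19 = 82°C

82°C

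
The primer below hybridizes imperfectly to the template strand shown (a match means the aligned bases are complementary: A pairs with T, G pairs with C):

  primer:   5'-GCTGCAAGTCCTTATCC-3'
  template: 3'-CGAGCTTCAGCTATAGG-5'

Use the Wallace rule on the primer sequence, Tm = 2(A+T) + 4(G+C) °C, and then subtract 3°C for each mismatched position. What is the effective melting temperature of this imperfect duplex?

Primer base counts: A=3, T=5, G=3, C=6 → A+T=8, G+C=9
Perfect-match Tm = 2(8) + 4(9) = 16 + 36 = 52°C
Mismatches (positions where the bases are not complementary): 4 (at positions 4, 5, 11, 12)
Effective Tm = 52 − 4×3 = 52 − 12 = 40°C

40°C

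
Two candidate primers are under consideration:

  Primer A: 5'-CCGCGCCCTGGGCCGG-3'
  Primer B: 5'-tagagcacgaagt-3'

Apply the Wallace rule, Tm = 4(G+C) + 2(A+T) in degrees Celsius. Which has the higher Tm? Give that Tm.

Primer A: A+T=1, G+C=15 → Tm = 2(1)+4(15) = 62°C
Primer B: A+T=7, G+C=6 → Tm = 2(7)+4(6) = 38°C
62°C vs 38°C → primer A is higher.

Primer A, 62°C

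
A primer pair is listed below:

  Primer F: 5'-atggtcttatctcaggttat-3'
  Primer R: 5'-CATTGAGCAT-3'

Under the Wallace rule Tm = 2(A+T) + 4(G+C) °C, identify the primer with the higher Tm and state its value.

Primer F: A+T=13, G+C=7 → Tm = 2(13)+4(7) = 54°C
Primer R: A+T=6, G+C=4 → Tm = 2(6)+4(4) = 28°C
54°C vs 28°C → primer F is higher.

Primer F, 54°C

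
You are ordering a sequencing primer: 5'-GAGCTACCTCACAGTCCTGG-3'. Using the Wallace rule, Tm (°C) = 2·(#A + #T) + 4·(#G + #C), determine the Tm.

Base counts: T=4, C=7, G=5, A=4
A+T = 8, G+C = 12
Tm = 2(8) + 4(12) = 16 + 48 = 64°C

64°C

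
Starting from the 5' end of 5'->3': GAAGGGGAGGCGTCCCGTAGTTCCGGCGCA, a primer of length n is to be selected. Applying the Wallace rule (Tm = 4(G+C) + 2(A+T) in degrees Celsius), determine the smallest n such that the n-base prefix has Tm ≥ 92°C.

First 26 bases: GAAGGGGAGGCGTCCCGTAGTTCCGG → Tm = 88°C (< 92°C)
First 27 bases: GAAGGGGAGGCGTCCCGTAGTTCCGGC → Tm = 92°C (≥ 92°C)
Each additional base adds 2°C (A/T) or 4°C (G/C), so Tm is non-decreasing in n; n = 27 is the first length to reach 92°C.

n = 27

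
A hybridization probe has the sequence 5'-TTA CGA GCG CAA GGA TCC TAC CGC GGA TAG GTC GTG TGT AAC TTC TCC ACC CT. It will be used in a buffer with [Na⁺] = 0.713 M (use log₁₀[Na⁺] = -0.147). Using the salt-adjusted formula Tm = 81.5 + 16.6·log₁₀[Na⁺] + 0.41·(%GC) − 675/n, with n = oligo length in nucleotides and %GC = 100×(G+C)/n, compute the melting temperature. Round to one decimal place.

88.8°C

Length n = 53. Scanning the sequence gives T=13, C=16, A=11, G=13.
G+C = 29, so %GC = 29/53 × 100 = 54.717%
Salt term: 16.6 × (-0.147) = -2.44
GC term: 0.41 × 54.717 = 22.434; length term: −675/53 = −12.736
Tm = 81.5 + (-2.44) + 22.434 − 12.736 = 88.758 → 88.8°C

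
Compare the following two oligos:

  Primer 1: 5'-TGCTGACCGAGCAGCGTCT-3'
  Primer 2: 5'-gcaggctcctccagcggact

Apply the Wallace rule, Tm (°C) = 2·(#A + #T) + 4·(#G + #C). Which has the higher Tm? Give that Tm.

Primer 2, 68°C

Primer 1: A+T=7, G+C=12 → Tm = 2(7)+4(12) = 62°C
Primer 2: A+T=6, G+C=14 → Tm = 2(6)+4(14) = 68°C
62°C vs 68°C → primer 2 is higher.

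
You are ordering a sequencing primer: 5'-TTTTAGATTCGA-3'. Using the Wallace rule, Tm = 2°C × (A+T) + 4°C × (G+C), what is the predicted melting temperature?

30°C

A=3, G=2, T=6, C=1
A+T = 9, G+C = 3
Tm = 4·3 + 2·9 = 12 + 18 = 30°C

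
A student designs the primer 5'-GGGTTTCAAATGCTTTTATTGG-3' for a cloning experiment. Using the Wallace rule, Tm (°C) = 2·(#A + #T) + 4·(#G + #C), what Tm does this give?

60°C

Base counts: C=2, G=6, T=10, A=4
A+T = 14, G+C = 8
Tm = 2(14) + 4(8) = 28 + 32 = 60°C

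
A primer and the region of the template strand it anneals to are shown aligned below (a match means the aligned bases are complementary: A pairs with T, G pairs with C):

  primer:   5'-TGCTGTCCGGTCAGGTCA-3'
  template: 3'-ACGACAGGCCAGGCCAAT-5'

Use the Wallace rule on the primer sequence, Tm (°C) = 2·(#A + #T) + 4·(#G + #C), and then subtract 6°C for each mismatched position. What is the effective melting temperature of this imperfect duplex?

46°C

Primer base counts: A=2, T=5, G=6, C=5 → A+T=7, G+C=11
Perfect-match Tm = 2(7) + 4(11) = 14 + 44 = 58°C
Mismatches (positions where the bases are not complementary): 2 (at positions 13, 17)
Effective Tm = 58 − 2×6 = 58 − 12 = 46°C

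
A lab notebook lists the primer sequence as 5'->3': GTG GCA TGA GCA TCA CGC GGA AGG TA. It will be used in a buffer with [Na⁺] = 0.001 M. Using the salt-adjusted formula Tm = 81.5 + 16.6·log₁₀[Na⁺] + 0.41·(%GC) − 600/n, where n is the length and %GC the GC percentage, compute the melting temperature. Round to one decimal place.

32.3°C

Length n = 26. Counting bases: A=7, G=10, T=4, C=5
G+C = 15, so %GC = 15/26 × 100 = 57.692%
Salt term: 16.6 × (-3) = -49.8
GC term: 0.41 × 57.692 = 23.654; length term: −600/26 = −23.077
Tm = 81.5 + (-49.8) + 23.654 − 23.077 = 32.277 → 32.3°C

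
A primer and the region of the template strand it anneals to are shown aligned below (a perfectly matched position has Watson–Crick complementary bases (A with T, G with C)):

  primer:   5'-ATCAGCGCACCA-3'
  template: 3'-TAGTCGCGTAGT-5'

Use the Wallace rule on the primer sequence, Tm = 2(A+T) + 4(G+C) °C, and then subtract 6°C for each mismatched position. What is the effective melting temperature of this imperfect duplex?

32°C

Primer base counts: A=4, T=1, G=2, C=5 → A+T=5, G+C=7
Perfect-match Tm = 2(5) + 4(7) = 10 + 28 = 38°C
Mismatches (positions where the bases are not complementary): 1 (at position 10)
Effective Tm = 38 − 1×6 = 38 − 6 = 32°C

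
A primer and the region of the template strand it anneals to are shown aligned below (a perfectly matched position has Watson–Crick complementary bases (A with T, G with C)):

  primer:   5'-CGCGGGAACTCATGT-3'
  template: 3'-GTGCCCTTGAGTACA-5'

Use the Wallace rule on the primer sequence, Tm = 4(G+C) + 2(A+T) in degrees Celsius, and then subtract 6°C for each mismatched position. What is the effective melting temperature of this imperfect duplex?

Primer base counts: A=3, T=3, G=5, C=4 → A+T=6, G+C=9
Perfect-match Tm = 2(6) + 4(9) = 12 + 36 = 48°C
Mismatches (positions where the bases are not complementary): 1 (at position 2)
Effective Tm = 48 − 1×6 = 48 − 6 = 42°C

42°C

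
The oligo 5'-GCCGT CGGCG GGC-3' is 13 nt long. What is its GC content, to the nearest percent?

92%

Scanning the sequence gives A=0, C=5, G=7, T=1.
G+C = 7 + 5 = 12 out of 13 bases
%GC = 12/13 × 100 = 92.31% ≈ 92%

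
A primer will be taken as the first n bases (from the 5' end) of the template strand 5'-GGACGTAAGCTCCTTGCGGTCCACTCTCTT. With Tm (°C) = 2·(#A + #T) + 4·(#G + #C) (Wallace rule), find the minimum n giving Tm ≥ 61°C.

n = 19

First 18 bases: GGACGTAAGCTCCTTGCG → Tm = 58°C (< 61°C)
First 19 bases: GGACGTAAGCTCCTTGCGG → Tm = 62°C (≥ 61°C)
Each additional base adds 2°C (A/T) or 4°C (G/C), so Tm is non-decreasing in n; n = 19 is the first length to reach 61°C.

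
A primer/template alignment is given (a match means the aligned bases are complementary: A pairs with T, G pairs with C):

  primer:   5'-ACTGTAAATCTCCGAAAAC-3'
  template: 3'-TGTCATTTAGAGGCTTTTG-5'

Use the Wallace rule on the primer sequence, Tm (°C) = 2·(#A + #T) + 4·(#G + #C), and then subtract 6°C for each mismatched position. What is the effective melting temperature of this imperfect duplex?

Primer base counts: A=8, T=4, G=2, C=5 → A+T=12, G+C=7
Perfect-match Tm = 2(12) + 4(7) = 24 + 28 = 52°C
Mismatches (positions where the bases are not complementary): 1 (at position 3)
Effective Tm = 52 − 1×6 = 52 − 6 = 46°C

46°C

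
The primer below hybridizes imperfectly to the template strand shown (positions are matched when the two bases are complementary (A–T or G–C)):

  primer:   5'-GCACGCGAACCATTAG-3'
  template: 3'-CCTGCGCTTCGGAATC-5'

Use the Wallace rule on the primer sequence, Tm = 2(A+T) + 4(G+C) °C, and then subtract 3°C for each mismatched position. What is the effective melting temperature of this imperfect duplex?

Primer base counts: A=5, T=2, G=4, C=5 → A+T=7, G+C=9
Perfect-match Tm = 2(7) + 4(9) = 14 + 36 = 50°C
Mismatches (positions where the bases are not complementary): 3 (at positions 2, 10, 12)
Effective Tm = 50 − 3×3 = 50 − 9 = 41°C

41°C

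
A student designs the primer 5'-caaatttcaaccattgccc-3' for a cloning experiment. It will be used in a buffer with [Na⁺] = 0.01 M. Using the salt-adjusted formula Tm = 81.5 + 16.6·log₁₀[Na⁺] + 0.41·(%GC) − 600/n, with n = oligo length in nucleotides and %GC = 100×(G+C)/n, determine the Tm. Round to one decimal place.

34.0°C

Length n = 19. Counting bases: T=5, A=6, G=1, C=7
G+C = 8, so %GC = 8/19 × 100 = 42.105%
Salt term: 16.6 × (-2) = -33.2
GC term: 0.41 × 42.105 = 17.263; length term: −600/19 = −31.579
Tm = 81.5 + (-33.2) + 17.263 − 31.579 = 33.984 → 34.0°C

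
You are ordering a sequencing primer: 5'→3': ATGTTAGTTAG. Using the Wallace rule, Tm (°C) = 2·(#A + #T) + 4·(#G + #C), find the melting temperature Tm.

28°C

Base counts: G=3, A=3, T=5, C=0
A+T = 8, G+C = 3
Tm = 2×8 + 4×3 = 28°C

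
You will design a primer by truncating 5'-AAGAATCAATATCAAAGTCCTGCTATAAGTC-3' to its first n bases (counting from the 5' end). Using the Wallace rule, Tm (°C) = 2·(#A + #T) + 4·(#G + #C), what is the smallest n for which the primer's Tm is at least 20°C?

First 7 bases: AAGAATC → Tm = 18°C (< 20°C)
First 8 bases: AAGAATCA → Tm = 20°C (≥ 20°C)
Each additional base adds 2°C (A/T) or 4°C (G/C), so Tm is non-decreasing in n; n = 8 is the first length to reach 20°C.

n = 8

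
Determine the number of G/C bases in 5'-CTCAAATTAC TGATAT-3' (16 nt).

Scanning the sequence gives T=6, A=6, C=3, G=1.
G+C = 1 + 3 = 4

4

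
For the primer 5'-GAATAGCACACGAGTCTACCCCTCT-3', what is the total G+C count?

13

G=4, T=5, A=7, C=9
G+C = 4 + 9 = 13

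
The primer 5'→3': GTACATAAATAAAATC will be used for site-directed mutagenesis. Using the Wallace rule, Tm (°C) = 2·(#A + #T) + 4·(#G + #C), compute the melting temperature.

Scanning the sequence gives G=1, C=2, T=4, A=9.
So N_AT = 13 and N_GC = 3.
Tm = 4·3 + 2·13 = 12 + 26 = 38°C

38°C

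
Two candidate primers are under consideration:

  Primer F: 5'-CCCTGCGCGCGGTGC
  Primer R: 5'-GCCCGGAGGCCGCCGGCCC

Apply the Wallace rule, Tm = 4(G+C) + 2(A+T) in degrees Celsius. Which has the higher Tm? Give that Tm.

Primer R, 74°C

Primer F: A+T=2, G+C=13 → Tm = 2(2)+4(13) = 56°C
Primer R: A+T=1, G+C=18 → Tm = 2(1)+4(18) = 74°C
56°C vs 74°C → primer R is higher.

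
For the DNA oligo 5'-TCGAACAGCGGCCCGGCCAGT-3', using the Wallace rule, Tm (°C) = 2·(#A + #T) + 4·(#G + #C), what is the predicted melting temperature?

Counting bases: A=4, T=2, G=7, C=8
So N_AT = 6 and N_GC = 15.
Tm = 4·15 + 2·6 = 60 + 12 = 72°C

72°C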